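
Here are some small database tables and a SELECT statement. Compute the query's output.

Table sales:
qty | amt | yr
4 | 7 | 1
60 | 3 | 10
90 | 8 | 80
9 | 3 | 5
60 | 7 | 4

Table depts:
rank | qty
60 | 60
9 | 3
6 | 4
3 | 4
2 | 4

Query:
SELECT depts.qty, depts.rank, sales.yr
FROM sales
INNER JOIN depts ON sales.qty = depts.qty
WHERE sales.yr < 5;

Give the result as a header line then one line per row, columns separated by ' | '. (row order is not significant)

After JOIN depts (5 rows):
sales.qty | sales.amt | sales.yr | depts.rank | depts.qty
4 | 7 | 1 | 6 | 4
4 | 7 | 1 | 3 | 4
4 | 7 | 1 | 2 | 4
60 | 3 | 10 | 60 | 60
60 | 7 | 4 | 60 | 60
After WHERE (4 rows):
sales.qty | sales.amt | sales.yr | depts.rank | depts.qty
4 | 7 | 1 | 6 | 4
4 | 7 | 1 | 3 | 4
4 | 7 | 1 | 2 | 4
60 | 7 | 4 | 60 | 60
After SELECT (4 rows):
depts.qty | depts.rank | sales.yr
4 | 6 | 1
4 | 3 | 1
4 | 2 | 1
60 | 60 | 4

== RESULT ==
depts.qty | depts.rank | sales.yr
4 | 6 | 1
4 | 3 | 1
4 | 2 | 1
60 | 60 | 4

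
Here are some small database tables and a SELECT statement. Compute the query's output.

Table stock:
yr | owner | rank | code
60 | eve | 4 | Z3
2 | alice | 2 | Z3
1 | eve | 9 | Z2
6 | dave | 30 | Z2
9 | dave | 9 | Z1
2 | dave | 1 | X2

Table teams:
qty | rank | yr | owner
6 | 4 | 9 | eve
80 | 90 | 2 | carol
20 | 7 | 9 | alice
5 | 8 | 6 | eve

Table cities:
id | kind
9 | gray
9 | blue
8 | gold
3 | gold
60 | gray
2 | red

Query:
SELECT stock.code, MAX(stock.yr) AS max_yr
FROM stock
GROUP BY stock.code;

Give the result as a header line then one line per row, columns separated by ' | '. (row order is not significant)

== RESULT ==
stock.code | max_yr
Z3 | 60
Z2 | 6
Z1 | 9
X2 | 2

Derivation:
After GROUP BY (4 rows):
stock.code | max_yr
Z3 | 60
Z2 | 6
Z1 | 9
X2 | 2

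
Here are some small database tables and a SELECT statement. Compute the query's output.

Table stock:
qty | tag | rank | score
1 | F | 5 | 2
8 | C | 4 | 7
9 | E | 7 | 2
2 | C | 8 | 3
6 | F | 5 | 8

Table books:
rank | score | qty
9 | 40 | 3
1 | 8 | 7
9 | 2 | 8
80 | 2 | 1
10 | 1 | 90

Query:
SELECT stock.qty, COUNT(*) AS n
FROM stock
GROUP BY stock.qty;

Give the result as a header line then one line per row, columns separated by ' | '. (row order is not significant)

== RESULT ==
stock.qty | n
1 | 1
8 | 1
9 | 1
2 | 1
6 | 1

Derivation:
After GROUP BY (5 rows):
stock.qty | n
1 | 1
8 | 1
9 | 1
2 | 1
6 | 1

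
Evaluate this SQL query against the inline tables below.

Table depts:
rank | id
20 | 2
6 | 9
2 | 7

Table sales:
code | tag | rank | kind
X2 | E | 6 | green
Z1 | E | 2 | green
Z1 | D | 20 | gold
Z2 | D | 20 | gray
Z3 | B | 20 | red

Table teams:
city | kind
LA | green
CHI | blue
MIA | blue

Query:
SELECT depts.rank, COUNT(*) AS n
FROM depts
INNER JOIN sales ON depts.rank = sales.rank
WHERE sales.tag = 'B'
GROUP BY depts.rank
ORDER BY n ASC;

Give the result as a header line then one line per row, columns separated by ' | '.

After JOIN sales (5 rows):
depts.rank | depts.id | sales.code | sales.tag | sales.rank | sales.kind
20 | 2 | Z1 | D | 20 | gold
20 | 2 | Z2 | D | 20 | gray
20 | 2 | Z3 | B | 20 | red
6 | 9 | X2 | E | 6 | green
2 | 7 | Z1 | E | 2 | green
After WHERE (1 rows):
depts.rank | depts.id | sales.code | sales.tag | sales.rank | sales.kind
20 | 2 | Z3 | B | 20 | red
After GROUP BY (1 rows):
depts.rank | n
20 | 1
After ORDER BY (1 rows):
depts.rank | n
20 | 1

== RESULT ==
depts.rank | n
20 | 1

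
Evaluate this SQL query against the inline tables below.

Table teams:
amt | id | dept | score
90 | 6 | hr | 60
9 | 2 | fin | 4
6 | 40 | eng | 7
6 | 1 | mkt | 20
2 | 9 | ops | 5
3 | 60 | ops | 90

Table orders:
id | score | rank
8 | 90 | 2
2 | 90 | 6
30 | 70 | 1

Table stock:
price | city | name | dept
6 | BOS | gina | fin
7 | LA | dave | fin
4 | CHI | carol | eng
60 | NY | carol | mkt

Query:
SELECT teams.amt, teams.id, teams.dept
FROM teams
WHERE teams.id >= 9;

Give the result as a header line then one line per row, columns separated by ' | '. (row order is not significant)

After WHERE (3 rows):
teams.amt | teams.id | teams.dept | teams.score
6 | 40 | eng | 7
2 | 9 | ops | 5
3 | 60 | ops | 90
After SELECT (3 rows):
teams.amt | teams.id | teams.dept
6 | 40 | eng
2 | 9 | ops
3 | 60 | ops

== RESULT ==
teams.amt | teams.id | teams.dept
6 | 40 | eng
2 | 9 | ops
3 | 60 | ops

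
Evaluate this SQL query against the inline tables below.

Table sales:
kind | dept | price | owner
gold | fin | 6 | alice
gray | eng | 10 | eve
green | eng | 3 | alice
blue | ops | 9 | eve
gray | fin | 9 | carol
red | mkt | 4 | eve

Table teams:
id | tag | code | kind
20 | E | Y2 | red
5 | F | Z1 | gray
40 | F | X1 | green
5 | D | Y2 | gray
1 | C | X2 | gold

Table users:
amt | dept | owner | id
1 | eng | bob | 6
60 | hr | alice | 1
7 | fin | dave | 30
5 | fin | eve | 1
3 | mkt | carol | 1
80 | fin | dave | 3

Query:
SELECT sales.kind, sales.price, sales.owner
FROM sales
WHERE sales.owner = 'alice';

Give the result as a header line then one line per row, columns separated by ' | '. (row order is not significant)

== RESULT ==
sales.kind | sales.price | sales.owner
gold | 6 | alice
green | 3 | alice

Derivation:
After WHERE (2 rows):
sales.kind | sales.dept | sales.price | sales.owner
gold | fin | 6 | alice
green | eng | 3 | alice
After SELECT (2 rows):
sales.kind | sales.price | sales.owner
gold | 6 | alice
green | 3 | alice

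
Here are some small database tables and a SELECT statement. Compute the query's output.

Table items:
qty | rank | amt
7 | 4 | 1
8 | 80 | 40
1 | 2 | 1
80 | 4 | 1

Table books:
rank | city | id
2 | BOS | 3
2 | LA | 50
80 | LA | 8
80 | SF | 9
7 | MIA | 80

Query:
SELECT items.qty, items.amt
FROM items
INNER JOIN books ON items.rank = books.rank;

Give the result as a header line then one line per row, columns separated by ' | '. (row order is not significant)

== RESULT ==
items.qty | items.amt
8 | 40
8 | 40
1 | 1
1 | 1

Derivation:
After JOIN books (4 rows):
items.qty | items.rank | items.amt | books.rank | books.city | books.id
8 | 80 | 40 | 80 | LA | 8
8 | 80 | 40 | 80 | SF | 9
1 | 2 | 1 | 2 | BOS | 3
1 | 2 | 1 | 2 | LA | 50
After SELECT (4 rows):
items.qty | items.amt
8 | 40
8 | 40
1 | 1
1 | 1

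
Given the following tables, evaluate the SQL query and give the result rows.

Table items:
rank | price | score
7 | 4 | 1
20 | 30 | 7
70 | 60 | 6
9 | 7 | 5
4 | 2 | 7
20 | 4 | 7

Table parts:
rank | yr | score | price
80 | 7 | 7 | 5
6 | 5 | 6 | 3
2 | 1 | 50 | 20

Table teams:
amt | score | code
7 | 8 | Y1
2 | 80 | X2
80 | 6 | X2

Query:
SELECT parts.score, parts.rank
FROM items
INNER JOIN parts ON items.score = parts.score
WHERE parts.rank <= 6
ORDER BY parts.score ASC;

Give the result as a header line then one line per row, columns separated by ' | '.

After JOIN parts (4 rows):
items.rank | items.price | items.score | parts.rank | parts.yr | parts.score | parts.price
20 | 30 | 7 | 80 | 7 | 7 | 5
70 | 60 | 6 | 6 | 5 | 6 | 3
4 | 2 | 7 | 80 | 7 | 7 | 5
20 | 4 | 7 | 80 | 7 | 7 | 5
After WHERE (1 rows):
items.rank | items.price | items.score | parts.rank | parts.yr | parts.score | parts.price
70 | 60 | 6 | 6 | 5 | 6 | 3
After SELECT (1 rows):
parts.score | parts.rank
6 | 6
After ORDER BY (1 rows):
parts.score | parts.rank
6 | 6

== RESULT ==
parts.score | parts.rank
6 | 6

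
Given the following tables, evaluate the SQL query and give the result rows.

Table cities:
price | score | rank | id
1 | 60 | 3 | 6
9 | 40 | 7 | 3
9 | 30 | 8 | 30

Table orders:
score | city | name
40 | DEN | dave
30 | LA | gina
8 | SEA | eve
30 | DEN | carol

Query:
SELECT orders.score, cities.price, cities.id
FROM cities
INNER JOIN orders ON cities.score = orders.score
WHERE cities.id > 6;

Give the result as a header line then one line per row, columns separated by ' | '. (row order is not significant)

After JOIN orders (3 rows):
cities.price | cities.score | cities.rank | cities.id | orders.score | orders.city | orders.name
9 | 40 | 7 | 3 | 40 | DEN | dave
9 | 30 | 8 | 30 | 30 | LA | gina
9 | 30 | 8 | 30 | 30 | DEN | carol
After WHERE (2 rows):
cities.price | cities.score | cities.rank | cities.id | orders.score | orders.city | orders.name
9 | 30 | 8 | 30 | 30 | LA | gina
9 | 30 | 8 | 30 | 30 | DEN | carol
After SELECT (2 rows):
orders.score | cities.price | cities.id
30 | 9 | 30
30 | 9 | 30

== RESULT ==
orders.score | cities.price | cities.id
30 | 9 | 30
30 | 9 | 30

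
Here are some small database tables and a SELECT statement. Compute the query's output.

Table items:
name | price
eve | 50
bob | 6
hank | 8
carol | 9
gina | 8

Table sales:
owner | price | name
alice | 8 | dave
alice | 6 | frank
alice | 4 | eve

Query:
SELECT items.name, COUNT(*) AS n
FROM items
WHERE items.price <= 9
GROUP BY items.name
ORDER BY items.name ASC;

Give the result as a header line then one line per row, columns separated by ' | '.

After WHERE (4 rows):
items.name | items.price
bob | 6
hank | 8
carol | 9
gina | 8
After GROUP BY (4 rows):
items.name | n
bob | 1
hank | 1
carol | 1
gina | 1
After ORDER BY (4 rows):
items.name | n
bob | 1
carol | 1
gina | 1
hank | 1

== RESULT ==
items.name | n
bob | 1
carol | 1
gina | 1
hank | 1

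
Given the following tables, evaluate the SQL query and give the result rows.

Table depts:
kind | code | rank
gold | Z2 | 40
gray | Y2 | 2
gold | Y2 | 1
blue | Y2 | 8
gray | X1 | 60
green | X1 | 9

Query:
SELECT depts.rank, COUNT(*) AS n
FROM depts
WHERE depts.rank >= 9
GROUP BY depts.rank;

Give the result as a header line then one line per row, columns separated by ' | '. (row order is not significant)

== RESULT ==
depts.rank | n
40 | 1
60 | 1
9 | 1

Derivation:
After WHERE (3 rows):
depts.kind | depts.code | depts.rank
gold | Z2 | 40
gray | X1 | 60
green | X1 | 9
After GROUP BY (3 rows):
depts.rank | n
40 | 1
60 | 1
9 | 1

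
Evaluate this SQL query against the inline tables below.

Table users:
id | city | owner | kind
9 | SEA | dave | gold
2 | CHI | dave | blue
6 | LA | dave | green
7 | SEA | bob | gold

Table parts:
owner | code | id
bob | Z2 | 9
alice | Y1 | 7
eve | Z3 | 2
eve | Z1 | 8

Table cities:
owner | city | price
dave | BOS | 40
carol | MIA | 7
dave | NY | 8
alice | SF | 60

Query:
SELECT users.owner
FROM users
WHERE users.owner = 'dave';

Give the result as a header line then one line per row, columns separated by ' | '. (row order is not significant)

== RESULT ==
users.owner
dave
dave
dave

Derivation:
After WHERE (3 rows):
users.id | users.city | users.owner | users.kind
9 | SEA | dave | gold
2 | CHI | dave | blue
6 | LA | dave | green
After SELECT (3 rows):
users.owner
dave
dave
dave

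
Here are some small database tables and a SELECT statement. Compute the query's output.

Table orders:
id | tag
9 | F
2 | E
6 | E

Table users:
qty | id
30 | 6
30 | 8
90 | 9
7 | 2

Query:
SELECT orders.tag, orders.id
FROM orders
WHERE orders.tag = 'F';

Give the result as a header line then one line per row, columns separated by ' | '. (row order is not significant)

After WHERE (1 rows):
orders.id | orders.tag
9 | F
After SELECT (1 rows):
orders.tag | orders.id
F | 9

== RESULT ==
orders.tag | orders.id
F | 9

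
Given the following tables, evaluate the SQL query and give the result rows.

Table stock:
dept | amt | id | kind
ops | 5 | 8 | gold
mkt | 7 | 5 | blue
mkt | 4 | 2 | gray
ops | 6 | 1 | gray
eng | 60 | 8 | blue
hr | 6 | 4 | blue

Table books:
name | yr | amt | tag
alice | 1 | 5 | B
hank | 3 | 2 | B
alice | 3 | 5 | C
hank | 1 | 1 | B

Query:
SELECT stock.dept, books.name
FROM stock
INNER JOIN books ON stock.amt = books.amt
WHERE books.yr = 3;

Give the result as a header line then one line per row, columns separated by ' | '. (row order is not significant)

== RESULT ==
stock.dept | books.name
ops | alice

Derivation:
After JOIN books (2 rows):
stock.dept | stock.amt | stock.id | stock.kind | books.name | books.yr | books.amt | books.tag
ops | 5 | 8 | gold | alice | 1 | 5 | B
ops | 5 | 8 | gold | alice | 3 | 5 | C
After WHERE (1 rows):
stock.dept | stock.amt | stock.id | stock.kind | books.name | books.yr | books.amt | books.tag
ops | 5 | 8 | gold | alice | 3 | 5 | C
After SELECT (1 rows):
stock.dept | books.name
ops | alice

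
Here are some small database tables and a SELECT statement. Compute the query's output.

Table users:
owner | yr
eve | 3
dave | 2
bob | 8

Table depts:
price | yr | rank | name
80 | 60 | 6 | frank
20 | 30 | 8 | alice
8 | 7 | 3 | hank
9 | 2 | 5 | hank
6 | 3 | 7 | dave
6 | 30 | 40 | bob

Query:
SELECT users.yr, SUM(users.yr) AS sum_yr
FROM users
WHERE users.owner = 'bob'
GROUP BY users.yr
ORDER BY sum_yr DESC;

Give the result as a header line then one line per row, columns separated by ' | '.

After WHERE (1 rows):
users.owner | users.yr
bob | 8
After GROUP BY (1 rows):
users.yr | sum_yr
8 | 8
After ORDER BY (1 rows):
users.yr | sum_yr
8 | 8

== RESULT ==
users.yr | sum_yr
8 | 8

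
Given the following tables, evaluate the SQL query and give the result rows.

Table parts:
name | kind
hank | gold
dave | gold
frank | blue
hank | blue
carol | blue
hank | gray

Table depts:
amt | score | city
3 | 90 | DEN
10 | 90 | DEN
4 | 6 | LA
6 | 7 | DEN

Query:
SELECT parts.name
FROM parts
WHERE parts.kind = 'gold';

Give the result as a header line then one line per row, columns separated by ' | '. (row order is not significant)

After WHERE (2 rows):
parts.name | parts.kind
hank | gold
dave | gold
After SELECT (2 rows):
parts.name
hank
dave

== RESULT ==
parts.name
hank
dave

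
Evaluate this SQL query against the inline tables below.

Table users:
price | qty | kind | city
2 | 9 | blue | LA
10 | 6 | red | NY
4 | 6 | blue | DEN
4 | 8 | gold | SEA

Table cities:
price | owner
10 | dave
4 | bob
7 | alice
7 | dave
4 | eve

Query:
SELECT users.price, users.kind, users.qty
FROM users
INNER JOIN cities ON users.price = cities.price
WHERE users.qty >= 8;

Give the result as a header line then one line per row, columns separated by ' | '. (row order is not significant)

== RESULT ==
users.price | users.kind | users.qty
4 | gold | 8
4 | gold | 8

Derivation:
After JOIN cities (5 rows):
users.price | users.qty | users.kind | users.city | cities.price | cities.owner
10 | 6 | red | NY | 10 | dave
4 | 6 | blue | DEN | 4 | bob
4 | 6 | blue | DEN | 4 | eve
4 | 8 | gold | SEA | 4 | bob
4 | 8 | gold | SEA | 4 | eve
After WHERE (2 rows):
users.price | users.qty | users.kind | users.city | cities.price | cities.owner
4 | 8 | gold | SEA | 4 | bob
4 | 8 | gold | SEA | 4 | eve
After SELECT (2 rows):
users.price | users.kind | users.qty
4 | gold | 8
4 | gold | 8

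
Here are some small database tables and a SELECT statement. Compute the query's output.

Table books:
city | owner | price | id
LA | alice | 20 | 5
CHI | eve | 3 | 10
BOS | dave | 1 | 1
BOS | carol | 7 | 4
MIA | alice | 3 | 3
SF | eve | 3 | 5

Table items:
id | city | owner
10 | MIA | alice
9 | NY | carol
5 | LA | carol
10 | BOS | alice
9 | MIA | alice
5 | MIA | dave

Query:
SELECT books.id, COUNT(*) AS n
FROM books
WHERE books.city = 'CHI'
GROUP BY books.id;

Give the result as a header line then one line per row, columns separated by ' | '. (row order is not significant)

== RESULT ==
books.id | n
10 | 1

Derivation:
After WHERE (1 rows):
books.city | books.owner | books.price | books.id
CHI | eve | 3 | 10
After GROUP BY (1 rows):
books.id | n
10 | 1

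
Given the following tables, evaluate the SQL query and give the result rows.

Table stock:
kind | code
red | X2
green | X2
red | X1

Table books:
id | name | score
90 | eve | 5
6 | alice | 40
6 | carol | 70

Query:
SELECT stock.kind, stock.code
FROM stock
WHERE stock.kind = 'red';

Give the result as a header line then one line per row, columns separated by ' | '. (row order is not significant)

After WHERE (2 rows):
stock.kind | stock.code
red | X2
red | X1
After SELECT (2 rows):
stock.kind | stock.code
red | X2
red | X1

== RESULT ==
stock.kind | stock.code
red | X2
red | X1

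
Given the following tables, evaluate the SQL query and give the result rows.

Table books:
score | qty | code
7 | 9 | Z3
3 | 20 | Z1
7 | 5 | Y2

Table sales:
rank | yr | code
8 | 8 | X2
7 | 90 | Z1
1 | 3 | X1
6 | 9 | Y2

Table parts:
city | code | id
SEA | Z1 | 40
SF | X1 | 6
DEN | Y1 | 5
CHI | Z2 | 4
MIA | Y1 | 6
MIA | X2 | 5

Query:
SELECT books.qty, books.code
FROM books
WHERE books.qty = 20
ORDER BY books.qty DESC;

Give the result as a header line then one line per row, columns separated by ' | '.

== RESULT ==
books.qty | books.code
20 | Z1

Derivation:
After WHERE (1 rows):
books.score | books.qty | books.code
3 | 20 | Z1
After SELECT (1 rows):
books.qty | books.code
20 | Z1
After ORDER BY (1 rows):
books.qty | books.code
20 | Z1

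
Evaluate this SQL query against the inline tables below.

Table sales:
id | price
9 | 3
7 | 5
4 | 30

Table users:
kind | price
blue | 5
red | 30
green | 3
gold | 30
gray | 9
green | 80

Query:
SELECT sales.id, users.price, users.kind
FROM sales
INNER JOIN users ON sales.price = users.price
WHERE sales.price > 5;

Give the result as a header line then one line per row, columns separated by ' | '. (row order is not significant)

== RESULT ==
sales.id | users.price | users.kind
4 | 30 | red
4 | 30 | gold

Derivation:
After JOIN users (4 rows):
sales.id | sales.price | users.kind | users.price
9 | 3 | green | 3
7 | 5 | blue | 5
4 | 30 | red | 30
4 | 30 | gold | 30
After WHERE (2 rows):
sales.id | sales.price | users.kind | users.price
4 | 30 | red | 30
4 | 30 | gold | 30
After SELECT (2 rows):
sales.id | users.price | users.kind
4 | 30 | red
4 | 30 | gold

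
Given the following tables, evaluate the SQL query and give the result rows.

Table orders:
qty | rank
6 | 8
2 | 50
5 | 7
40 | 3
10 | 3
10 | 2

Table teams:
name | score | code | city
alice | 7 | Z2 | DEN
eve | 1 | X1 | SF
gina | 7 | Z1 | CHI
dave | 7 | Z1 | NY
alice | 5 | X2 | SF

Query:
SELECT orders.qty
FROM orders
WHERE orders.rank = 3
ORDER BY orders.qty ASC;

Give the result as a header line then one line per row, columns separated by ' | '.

After WHERE (2 rows):
orders.qty | orders.rank
40 | 3
10 | 3
After SELECT (2 rows):
orders.qty
40
10
After ORDER BY (2 rows):
orders.qty
10
40

== RESULT ==
orders.qty
10
40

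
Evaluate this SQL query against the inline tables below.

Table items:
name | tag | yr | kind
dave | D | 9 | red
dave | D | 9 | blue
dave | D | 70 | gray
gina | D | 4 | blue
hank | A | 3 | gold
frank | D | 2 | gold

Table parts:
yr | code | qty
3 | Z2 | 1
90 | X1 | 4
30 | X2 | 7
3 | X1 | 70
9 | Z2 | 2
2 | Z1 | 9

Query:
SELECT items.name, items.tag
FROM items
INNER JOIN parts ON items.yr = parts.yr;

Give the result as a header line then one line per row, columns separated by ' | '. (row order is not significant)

After JOIN parts (5 rows):
items.name | items.tag | items.yr | items.kind | parts.yr | parts.code | parts.qty
dave | D | 9 | red | 9 | Z2 | 2
dave | D | 9 | blue | 9 | Z2 | 2
hank | A | 3 | gold | 3 | Z2 | 1
hank | A | 3 | gold | 3 | X1 | 70
frank | D | 2 | gold | 2 | Z1 | 9
After SELECT (5 rows):
items.name | items.tag
dave | D
dave | D
hank | A
hank | A
frank | D

== RESULT ==
items.name | items.tag
dave | D
dave | D
hank | A
hank | A
frank | D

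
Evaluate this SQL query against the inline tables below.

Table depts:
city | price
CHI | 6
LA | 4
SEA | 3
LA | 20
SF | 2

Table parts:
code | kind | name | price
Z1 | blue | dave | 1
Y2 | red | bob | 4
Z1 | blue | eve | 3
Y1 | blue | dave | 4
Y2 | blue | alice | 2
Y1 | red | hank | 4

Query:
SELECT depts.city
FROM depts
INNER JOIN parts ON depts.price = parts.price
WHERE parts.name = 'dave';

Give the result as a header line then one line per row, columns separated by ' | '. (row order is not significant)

== RESULT ==
depts.city
LA

Derivation:
After JOIN parts (5 rows):
depts.city | depts.price | parts.code | parts.kind | parts.name | parts.price
LA | 4 | Y2 | red | bob | 4
LA | 4 | Y1 | blue | dave | 4
LA | 4 | Y1 | red | hank | 4
SEA | 3 | Z1 | blue | eve | 3
SF | 2 | Y2 | blue | alice | 2
After WHERE (1 rows):
depts.city | depts.price | parts.code | parts.kind | parts.name | parts.price
LA | 4 | Y1 | blue | dave | 4
After SELECT (1 rows):
depts.city
LA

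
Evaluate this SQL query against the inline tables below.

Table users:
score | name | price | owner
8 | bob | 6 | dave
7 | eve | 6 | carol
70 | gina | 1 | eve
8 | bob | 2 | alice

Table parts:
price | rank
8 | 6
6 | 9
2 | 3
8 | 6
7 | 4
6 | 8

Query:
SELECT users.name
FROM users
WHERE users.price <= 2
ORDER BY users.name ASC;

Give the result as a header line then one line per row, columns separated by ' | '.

== RESULT ==
users.name
bob
gina

Derivation:
After WHERE (2 rows):
users.score | users.name | users.price | users.owner
70 | gina | 1 | eve
8 | bob | 2 | alice
After SELECT (2 rows):
users.name
gina
bob
After ORDER BY (2 rows):
users.name
bob
gina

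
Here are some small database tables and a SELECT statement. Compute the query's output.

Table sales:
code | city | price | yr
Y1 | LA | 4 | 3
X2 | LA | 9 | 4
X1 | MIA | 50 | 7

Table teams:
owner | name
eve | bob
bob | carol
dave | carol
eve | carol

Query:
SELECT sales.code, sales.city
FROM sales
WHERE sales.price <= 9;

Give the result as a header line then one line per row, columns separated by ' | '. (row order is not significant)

== RESULT ==
sales.code | sales.city
Y1 | LA
X2 | LA

Derivation:
After WHERE (2 rows):
sales.code | sales.city | sales.price | sales.yr
Y1 | LA | 4 | 3
X2 | LA | 9 | 4
After SELECT (2 rows):
sales.code | sales.city
Y1 | LA
X2 | LA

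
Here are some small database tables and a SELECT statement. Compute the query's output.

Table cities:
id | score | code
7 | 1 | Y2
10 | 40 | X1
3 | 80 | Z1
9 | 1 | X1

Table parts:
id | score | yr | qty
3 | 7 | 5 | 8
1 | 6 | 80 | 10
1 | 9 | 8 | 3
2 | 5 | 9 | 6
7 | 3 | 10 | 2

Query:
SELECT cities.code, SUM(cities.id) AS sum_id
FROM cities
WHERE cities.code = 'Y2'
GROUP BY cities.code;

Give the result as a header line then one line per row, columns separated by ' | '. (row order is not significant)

After WHERE (1 rows):
cities.id | cities.score | cities.code
7 | 1 | Y2
After GROUP BY (1 rows):
cities.code | sum_id
Y2 | 7

== RESULT ==
cities.code | sum_id
Y2 | 7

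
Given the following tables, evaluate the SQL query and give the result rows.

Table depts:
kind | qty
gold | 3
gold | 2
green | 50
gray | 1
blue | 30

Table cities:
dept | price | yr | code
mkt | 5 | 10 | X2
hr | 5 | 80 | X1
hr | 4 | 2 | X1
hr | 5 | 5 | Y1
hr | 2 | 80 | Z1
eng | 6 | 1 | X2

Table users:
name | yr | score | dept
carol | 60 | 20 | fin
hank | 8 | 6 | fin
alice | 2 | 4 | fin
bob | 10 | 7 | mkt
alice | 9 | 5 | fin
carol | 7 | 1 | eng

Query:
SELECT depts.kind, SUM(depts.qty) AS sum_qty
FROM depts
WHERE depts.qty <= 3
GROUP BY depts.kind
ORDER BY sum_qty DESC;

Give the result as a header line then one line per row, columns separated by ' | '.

== RESULT ==
depts.kind | sum_qty
gold | 5
gray | 1

Derivation:
After WHERE (3 rows):
depts.kind | depts.qty
gold | 3
gold | 2
gray | 1
After GROUP BY (2 rows):
depts.kind | sum_qty
gold | 5
gray | 1
After ORDER BY (2 rows):
depts.kind | sum_qty
gold | 5
gray | 1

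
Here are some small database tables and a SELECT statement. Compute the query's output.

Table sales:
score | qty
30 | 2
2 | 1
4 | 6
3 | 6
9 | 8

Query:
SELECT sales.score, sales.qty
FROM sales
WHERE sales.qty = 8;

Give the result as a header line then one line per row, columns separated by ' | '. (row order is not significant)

After WHERE (1 rows):
sales.score | sales.qty
9 | 8
After SELECT (1 rows):
sales.score | sales.qty
9 | 8

== RESULT ==
sales.score | sales.qty
9 | 8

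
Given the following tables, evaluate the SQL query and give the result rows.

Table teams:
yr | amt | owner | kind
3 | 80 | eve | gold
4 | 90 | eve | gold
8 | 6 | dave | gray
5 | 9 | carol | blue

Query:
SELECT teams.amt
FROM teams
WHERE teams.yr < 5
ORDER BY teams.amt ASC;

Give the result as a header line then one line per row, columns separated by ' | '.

== RESULT ==
teams.amt
80
90

Derivation:
After WHERE (2 rows):
teams.yr | teams.amt | teams.owner | teams.kind
3 | 80 | eve | gold
4 | 90 | eve | gold
After SELECT (2 rows):
teams.amt
80
90
After ORDER BY (2 rows):
teams.amt
80
90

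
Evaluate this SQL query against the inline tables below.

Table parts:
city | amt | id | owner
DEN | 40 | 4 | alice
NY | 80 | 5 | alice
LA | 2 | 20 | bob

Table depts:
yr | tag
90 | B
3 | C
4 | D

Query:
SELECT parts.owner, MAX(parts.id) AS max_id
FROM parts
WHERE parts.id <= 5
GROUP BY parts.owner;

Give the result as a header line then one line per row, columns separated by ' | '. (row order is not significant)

After WHERE (2 rows):
parts.city | parts.amt | parts.id | parts.owner
DEN | 40 | 4 | alice
NY | 80 | 5 | alice
After GROUP BY (1 rows):
parts.owner | max_id
alice | 5

== RESULT ==
parts.owner | max_id
alice | 5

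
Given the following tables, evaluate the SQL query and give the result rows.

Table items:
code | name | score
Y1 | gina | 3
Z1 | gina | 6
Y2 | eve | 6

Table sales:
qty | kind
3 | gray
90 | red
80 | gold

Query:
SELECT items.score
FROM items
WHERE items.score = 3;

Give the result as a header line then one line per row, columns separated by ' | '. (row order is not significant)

After WHERE (1 rows):
items.code | items.name | items.score
Y1 | gina | 3
After SELECT (1 rows):
items.score
3

== RESULT ==
items.score
3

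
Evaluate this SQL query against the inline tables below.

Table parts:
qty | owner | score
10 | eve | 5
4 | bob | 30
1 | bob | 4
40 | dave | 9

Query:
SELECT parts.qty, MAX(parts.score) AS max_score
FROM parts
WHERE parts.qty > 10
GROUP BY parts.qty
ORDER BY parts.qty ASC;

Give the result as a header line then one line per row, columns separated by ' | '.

== RESULT ==
parts.qty | max_score
40 | 9

Derivation:
After WHERE (1 rows):
parts.qty | parts.owner | parts.score
40 | dave | 9
After GROUP BY (1 rows):
parts.qty | max_score
40 | 9
After ORDER BY (1 rows):
parts.qty | max_score
40 | 9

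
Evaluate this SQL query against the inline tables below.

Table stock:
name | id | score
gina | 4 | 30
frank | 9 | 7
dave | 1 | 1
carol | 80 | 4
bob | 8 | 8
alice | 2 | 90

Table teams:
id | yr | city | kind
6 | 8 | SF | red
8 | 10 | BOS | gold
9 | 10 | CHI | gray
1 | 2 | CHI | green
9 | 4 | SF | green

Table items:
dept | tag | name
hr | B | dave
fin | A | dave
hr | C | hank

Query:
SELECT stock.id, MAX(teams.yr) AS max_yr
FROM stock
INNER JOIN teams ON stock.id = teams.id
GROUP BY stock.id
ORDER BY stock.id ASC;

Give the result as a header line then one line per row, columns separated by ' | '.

After JOIN teams (4 rows):
stock.name | stock.id | stock.score | teams.id | teams.yr | teams.city | teams.kind
frank | 9 | 7 | 9 | 10 | CHI | gray
frank | 9 | 7 | 9 | 4 | SF | green
dave | 1 | 1 | 1 | 2 | CHI | green
bob | 8 | 8 | 8 | 10 | BOS | gold
After GROUP BY (3 rows):
stock.id | max_yr
9 | 10
1 | 2
8 | 10
After ORDER BY (3 rows):
stock.id | max_yr
1 | 2
8 | 10
9 | 10

== RESULT ==
stock.id | max_yr
1 | 2
8 | 10
9 | 10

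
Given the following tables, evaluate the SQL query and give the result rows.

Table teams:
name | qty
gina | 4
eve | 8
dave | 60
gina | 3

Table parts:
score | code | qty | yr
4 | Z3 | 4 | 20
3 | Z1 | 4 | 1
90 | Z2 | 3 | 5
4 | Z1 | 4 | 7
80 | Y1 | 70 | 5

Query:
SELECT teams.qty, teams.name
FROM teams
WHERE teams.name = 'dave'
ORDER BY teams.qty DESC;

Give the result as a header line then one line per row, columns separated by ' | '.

After WHERE (1 rows):
teams.name | teams.qty
dave | 60
After SELECT (1 rows):
teams.qty | teams.name
60 | dave
After ORDER BY (1 rows):
teams.qty | teams.name
60 | dave

== RESULT ==
teams.qty | teams.name
60 | dave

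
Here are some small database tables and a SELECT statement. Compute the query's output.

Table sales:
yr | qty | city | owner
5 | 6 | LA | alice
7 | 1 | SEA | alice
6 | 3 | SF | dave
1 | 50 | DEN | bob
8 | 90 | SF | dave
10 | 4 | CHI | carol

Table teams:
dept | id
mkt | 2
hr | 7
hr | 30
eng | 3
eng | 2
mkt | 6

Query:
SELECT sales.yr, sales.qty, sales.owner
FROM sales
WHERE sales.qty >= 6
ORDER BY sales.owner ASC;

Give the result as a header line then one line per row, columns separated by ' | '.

After WHERE (3 rows):
sales.yr | sales.qty | sales.city | sales.owner
5 | 6 | LA | alice
1 | 50 | DEN | bob
8 | 90 | SF | dave
After SELECT (3 rows):
sales.yr | sales.qty | sales.owner
5 | 6 | alice
1 | 50 | bob
8 | 90 | dave
After ORDER BY (3 rows):
sales.yr | sales.qty | sales.owner
5 | 6 | alice
1 | 50 | bob
8 | 90 | dave

== RESULT ==
sales.yr | sales.qty | sales.owner
5 | 6 | alice
1 | 50 | bob
8 | 90 | dave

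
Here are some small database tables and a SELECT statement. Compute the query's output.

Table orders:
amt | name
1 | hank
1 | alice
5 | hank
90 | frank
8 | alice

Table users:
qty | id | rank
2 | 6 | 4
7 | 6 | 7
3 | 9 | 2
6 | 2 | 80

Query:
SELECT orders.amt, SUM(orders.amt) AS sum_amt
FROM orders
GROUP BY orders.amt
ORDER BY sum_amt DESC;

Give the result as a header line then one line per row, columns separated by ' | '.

== RESULT ==
orders.amt | sum_amt
90 | 90
8 | 8
5 | 5
1 | 2

Derivation:
After GROUP BY (4 rows):
orders.amt | sum_amt
1 | 2
5 | 5
90 | 90
8 | 8
After ORDER BY (4 rows):
orders.amt | sum_amt
90 | 90
8 | 8
5 | 5
1 | 2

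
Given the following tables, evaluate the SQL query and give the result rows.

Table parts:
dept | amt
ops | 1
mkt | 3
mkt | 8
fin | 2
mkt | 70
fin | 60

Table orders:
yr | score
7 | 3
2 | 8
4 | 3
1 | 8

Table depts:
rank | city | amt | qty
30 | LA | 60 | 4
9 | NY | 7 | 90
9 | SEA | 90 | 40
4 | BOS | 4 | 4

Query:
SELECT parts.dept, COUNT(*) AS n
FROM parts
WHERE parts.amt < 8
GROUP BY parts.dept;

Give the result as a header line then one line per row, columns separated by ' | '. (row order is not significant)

After WHERE (3 rows):
parts.dept | parts.amt
ops | 1
mkt | 3
fin | 2
After GROUP BY (3 rows):
parts.dept | n
ops | 1
mkt | 1
fin | 1

== RESULT ==
parts.dept | n
ops | 1
mkt | 1
fin | 1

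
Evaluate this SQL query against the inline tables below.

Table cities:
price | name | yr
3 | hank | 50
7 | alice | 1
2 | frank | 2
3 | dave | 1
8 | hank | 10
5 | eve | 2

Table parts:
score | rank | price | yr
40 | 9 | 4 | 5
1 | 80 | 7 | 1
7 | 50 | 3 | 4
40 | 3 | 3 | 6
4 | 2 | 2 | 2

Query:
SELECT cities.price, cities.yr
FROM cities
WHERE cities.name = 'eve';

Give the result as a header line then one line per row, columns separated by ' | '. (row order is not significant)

== RESULT ==
cities.price | cities.yr
5 | 2

Derivation:
After WHERE (1 rows):
cities.price | cities.name | cities.yr
5 | eve | 2
After SELECT (1 rows):
cities.price | cities.yr
5 | 2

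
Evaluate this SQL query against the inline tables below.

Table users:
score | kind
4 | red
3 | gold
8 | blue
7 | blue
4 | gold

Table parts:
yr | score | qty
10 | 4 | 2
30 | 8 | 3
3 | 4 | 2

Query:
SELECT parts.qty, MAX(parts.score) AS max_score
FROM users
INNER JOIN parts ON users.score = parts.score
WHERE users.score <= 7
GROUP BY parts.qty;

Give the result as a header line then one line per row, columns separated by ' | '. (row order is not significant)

After JOIN parts (5 rows):
users.score | users.kind | parts.yr | parts.score | parts.qty
4 | red | 10 | 4 | 2
4 | red | 3 | 4 | 2
8 | blue | 30 | 8 | 3
4 | gold | 10 | 4 | 2
4 | gold | 3 | 4 | 2
After WHERE (4 rows):
users.score | users.kind | parts.yr | parts.score | parts.qty
4 | red | 10 | 4 | 2
4 | red | 3 | 4 | 2
4 | gold | 10 | 4 | 2
4 | gold | 3 | 4 | 2
After GROUP BY (1 rows):
parts.qty | max_score
2 | 4

== RESULT ==
parts.qty | max_score
2 | 4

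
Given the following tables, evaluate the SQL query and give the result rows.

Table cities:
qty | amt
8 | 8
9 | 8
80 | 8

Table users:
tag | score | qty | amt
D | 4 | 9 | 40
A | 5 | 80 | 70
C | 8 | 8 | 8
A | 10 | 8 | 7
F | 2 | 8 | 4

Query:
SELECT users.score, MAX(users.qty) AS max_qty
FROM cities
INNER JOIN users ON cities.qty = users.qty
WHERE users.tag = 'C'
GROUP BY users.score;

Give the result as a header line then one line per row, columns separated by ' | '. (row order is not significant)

== RESULT ==
users.score | max_qty
8 | 8

Derivation:
After JOIN users (5 rows):
cities.qty | cities.amt | users.tag | users.score | users.qty | users.amt
8 | 8 | C | 8 | 8 | 8
8 | 8 | A | 10 | 8 | 7
8 | 8 | F | 2 | 8 | 4
9 | 8 | D | 4 | 9 | 40
80 | 8 | A | 5 | 80 | 70
After WHERE (1 rows):
cities.qty | cities.amt | users.tag | users.score | users.qty | users.amt
8 | 8 | C | 8 | 8 | 8
After GROUP BY (1 rows):
users.score | max_qty
8 | 8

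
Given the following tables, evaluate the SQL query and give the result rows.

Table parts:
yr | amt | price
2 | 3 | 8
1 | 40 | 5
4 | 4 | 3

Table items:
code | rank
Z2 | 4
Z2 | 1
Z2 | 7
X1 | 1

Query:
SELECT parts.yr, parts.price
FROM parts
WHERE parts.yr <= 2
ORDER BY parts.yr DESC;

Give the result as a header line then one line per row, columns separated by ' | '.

After WHERE (2 rows):
parts.yr | parts.amt | parts.price
2 | 3 | 8
1 | 40 | 5
After SELECT (2 rows):
parts.yr | parts.price
2 | 8
1 | 5
After ORDER BY (2 rows):
parts.yr | parts.price
2 | 8
1 | 5

== RESULT ==
parts.yr | parts.price
2 | 8
1 | 5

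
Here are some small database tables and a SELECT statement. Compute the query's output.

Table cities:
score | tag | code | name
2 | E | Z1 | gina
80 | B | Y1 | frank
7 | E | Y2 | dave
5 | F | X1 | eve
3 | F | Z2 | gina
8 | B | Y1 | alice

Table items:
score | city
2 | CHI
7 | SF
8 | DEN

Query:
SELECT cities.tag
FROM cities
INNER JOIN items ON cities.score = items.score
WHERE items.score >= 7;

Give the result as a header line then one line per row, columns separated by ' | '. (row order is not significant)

After JOIN items (3 rows):
cities.score | cities.tag | cities.code | cities.name | items.score | items.city
2 | E | Z1 | gina | 2 | CHI
7 | E | Y2 | dave | 7 | SF
8 | B | Y1 | alice | 8 | DEN
After WHERE (2 rows):
cities.score | cities.tag | cities.code | cities.name | items.score | items.city
7 | E | Y2 | dave | 7 | SF
8 | B | Y1 | alice | 8 | DEN
After SELECT (2 rows):
cities.tag
E
B

== RESULT ==
cities.tag
E
B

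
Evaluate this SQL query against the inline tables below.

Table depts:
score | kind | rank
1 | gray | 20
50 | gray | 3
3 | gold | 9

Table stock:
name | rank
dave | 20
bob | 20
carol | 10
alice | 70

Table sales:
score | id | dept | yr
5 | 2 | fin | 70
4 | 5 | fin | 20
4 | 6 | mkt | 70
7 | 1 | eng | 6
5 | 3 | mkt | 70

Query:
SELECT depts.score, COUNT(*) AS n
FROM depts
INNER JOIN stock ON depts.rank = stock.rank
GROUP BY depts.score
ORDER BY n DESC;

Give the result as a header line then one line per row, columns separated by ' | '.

After JOIN stock (2 rows):
depts.score | depts.kind | depts.rank | stock.name | stock.rank
1 | gray | 20 | dave | 20
1 | gray | 20 | bob | 20
After GROUP BY (1 rows):
depts.score | n
1 | 2
After ORDER BY (1 rows):
depts.score | n
1 | 2

== RESULT ==
depts.score | n
1 | 2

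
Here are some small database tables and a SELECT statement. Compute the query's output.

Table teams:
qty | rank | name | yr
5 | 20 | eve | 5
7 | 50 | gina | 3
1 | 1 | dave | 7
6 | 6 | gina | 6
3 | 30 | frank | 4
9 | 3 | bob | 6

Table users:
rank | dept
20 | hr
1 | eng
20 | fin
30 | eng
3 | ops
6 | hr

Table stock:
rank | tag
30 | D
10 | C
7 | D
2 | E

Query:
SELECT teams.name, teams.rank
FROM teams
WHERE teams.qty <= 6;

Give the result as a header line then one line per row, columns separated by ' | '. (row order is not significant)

After WHERE (4 rows):
teams.qty | teams.rank | teams.name | teams.yr
5 | 20 | eve | 5
1 | 1 | dave | 7
6 | 6 | gina | 6
3 | 30 | frank | 4
After SELECT (4 rows):
teams.name | teams.rank
eve | 20
dave | 1
gina | 6
frank | 30

== RESULT ==
teams.name | teams.rank
eve | 20
dave | 1
gina | 6
frank | 30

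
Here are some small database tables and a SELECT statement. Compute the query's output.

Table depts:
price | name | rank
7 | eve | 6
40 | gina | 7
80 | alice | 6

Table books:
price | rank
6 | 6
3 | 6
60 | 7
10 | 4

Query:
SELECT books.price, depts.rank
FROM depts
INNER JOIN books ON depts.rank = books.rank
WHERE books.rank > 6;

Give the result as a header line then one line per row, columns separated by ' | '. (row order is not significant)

After JOIN books (5 rows):
depts.price | depts.name | depts.rank | books.price | books.rank
7 | eve | 6 | 6 | 6
7 | eve | 6 | 3 | 6
40 | gina | 7 | 60 | 7
80 | alice | 6 | 6 | 6
80 | alice | 6 | 3 | 6
After WHERE (1 rows):
depts.price | depts.name | depts.rank | books.price | books.rank
40 | gina | 7 | 60 | 7
After SELECT (1 rows):
books.price | depts.rank
60 | 7

== RESULT ==
books.price | depts.rank
60 | 7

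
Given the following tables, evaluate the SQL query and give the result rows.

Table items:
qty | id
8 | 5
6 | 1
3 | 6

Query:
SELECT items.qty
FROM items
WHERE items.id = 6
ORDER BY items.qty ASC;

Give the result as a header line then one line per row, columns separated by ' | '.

== RESULT ==
items.qty
3

Derivation:
After WHERE (1 rows):
items.qty | items.id
3 | 6
After SELECT (1 rows):
items.qty
3
After ORDER BY (1 rows):
items.qty
3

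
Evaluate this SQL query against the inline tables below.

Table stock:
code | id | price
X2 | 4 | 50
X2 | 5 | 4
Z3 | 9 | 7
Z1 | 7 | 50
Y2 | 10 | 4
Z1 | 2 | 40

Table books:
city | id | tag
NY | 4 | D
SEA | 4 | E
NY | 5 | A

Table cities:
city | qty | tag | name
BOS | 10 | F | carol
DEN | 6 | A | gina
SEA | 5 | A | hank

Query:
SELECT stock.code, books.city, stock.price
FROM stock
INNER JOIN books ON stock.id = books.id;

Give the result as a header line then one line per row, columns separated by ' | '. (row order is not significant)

After JOIN books (3 rows):
stock.code | stock.id | stock.price | books.city | books.id | books.tag
X2 | 4 | 50 | NY | 4 | D
X2 | 4 | 50 | SEA | 4 | E
X2 | 5 | 4 | NY | 5 | A
After SELECT (3 rows):
stock.code | books.city | stock.price
X2 | NY | 50
X2 | SEA | 50
X2 | NY | 4

== RESULT ==
stock.code | books.city | stock.price
X2 | NY | 50
X2 | SEA | 50
X2 | NY | 4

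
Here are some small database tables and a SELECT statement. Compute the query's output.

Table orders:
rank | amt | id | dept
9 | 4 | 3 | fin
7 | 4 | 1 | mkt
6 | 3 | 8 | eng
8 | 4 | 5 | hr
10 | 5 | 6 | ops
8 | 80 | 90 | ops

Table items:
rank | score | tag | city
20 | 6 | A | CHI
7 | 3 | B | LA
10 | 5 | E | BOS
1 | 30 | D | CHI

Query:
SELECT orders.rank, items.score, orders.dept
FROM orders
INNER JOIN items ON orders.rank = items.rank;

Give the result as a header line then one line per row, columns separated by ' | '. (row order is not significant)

After JOIN items (2 rows):
orders.rank | orders.amt | orders.id | orders.dept | items.rank | items.score | items.tag | items.city
7 | 4 | 1 | mkt | 7 | 3 | B | LA
10 | 5 | 6 | ops | 10 | 5 | E | BOS
After SELECT (2 rows):
orders.rank | items.score | orders.dept
7 | 3 | mkt
10 | 5 | ops

== RESULT ==
orders.rank | items.score | orders.dept
7 | 3 | mkt
10 | 5 | ops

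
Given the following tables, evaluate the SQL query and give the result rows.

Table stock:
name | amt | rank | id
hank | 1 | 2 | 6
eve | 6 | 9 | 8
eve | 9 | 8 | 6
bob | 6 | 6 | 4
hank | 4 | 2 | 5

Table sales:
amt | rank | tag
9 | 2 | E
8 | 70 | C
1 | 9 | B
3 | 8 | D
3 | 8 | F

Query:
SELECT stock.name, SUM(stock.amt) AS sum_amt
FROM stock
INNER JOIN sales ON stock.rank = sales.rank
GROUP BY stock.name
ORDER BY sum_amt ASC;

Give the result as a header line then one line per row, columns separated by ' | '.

After JOIN sales (5 rows):
stock.name | stock.amt | stock.rank | stock.id | sales.amt | sales.rank | sales.tag
hank | 1 | 2 | 6 | 9 | 2 | E
eve | 6 | 9 | 8 | 1 | 9 | B
eve | 9 | 8 | 6 | 3 | 8 | D
eve | 9 | 8 | 6 | 3 | 8 | F
hank | 4 | 2 | 5 | 9 | 2 | E
After GROUP BY (2 rows):
stock.name | sum_amt
hank | 5
eve | 24
After ORDER BY (2 rows):
stock.name | sum_amt
hank | 5
eve | 24

== RESULT ==
stock.name | sum_amt
hank | 5
eve | 24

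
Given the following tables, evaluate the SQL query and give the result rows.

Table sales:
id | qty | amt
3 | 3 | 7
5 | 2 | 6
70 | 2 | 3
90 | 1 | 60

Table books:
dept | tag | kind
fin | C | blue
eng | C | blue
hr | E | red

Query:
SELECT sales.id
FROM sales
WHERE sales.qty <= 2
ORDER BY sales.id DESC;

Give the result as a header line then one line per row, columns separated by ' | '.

After WHERE (3 rows):
sales.id | sales.qty | sales.amt
5 | 2 | 6
70 | 2 | 3
90 | 1 | 60
After SELECT (3 rows):
sales.id
5
70
90
After ORDER BY (3 rows):
sales.id
90
70
5

== RESULT ==
sales.id
90
70
5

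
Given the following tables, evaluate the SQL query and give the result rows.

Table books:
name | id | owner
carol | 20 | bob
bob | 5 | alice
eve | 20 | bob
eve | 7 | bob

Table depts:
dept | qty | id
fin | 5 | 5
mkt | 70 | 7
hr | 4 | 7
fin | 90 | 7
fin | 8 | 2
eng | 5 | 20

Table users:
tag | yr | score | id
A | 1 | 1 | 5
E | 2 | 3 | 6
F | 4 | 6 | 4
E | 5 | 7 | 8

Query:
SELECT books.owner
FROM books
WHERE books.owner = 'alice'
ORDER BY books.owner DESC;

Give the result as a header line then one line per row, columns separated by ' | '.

After WHERE (1 rows):
books.name | books.id | books.owner
bob | 5 | alice
After SELECT (1 rows):
books.owner
alice
After ORDER BY (1 rows):
books.owner
alice

== RESULT ==
books.owner
alice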